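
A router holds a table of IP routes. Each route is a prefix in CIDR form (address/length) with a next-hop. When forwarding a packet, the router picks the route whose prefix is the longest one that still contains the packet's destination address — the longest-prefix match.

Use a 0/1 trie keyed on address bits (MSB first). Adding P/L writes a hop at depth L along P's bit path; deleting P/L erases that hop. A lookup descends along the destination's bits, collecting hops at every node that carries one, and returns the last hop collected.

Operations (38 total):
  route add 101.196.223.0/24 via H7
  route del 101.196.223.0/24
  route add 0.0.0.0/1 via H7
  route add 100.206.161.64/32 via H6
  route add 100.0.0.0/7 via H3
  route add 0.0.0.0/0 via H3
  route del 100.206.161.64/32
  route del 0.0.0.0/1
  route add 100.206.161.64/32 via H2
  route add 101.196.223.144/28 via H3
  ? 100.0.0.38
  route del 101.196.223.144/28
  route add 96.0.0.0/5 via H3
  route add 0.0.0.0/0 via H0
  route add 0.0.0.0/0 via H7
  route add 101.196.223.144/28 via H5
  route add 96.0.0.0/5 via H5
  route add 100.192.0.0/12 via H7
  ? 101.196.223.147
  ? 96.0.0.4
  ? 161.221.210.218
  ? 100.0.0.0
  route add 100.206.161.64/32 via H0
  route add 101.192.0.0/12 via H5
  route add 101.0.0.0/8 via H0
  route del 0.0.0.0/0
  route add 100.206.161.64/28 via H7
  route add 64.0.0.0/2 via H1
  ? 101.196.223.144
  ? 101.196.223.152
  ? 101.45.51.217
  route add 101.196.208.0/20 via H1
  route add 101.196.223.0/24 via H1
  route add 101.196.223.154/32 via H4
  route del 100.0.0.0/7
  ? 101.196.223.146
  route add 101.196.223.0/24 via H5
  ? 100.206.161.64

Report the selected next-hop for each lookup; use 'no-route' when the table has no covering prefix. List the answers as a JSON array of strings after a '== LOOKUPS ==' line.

Apply in order:
  + 101.196.223.0/24 (H7) depth=24
  - 101.196.223.0/24 clear@24
  + 0.0.0.0/1 (H7) depth=1
  + 100.206.161.64/32 (H6) depth=32
  + 100.0.0.0/7 (H3) depth=7
  + 0.0.0.0/0 (H3) depth=0
  - 100.206.161.64/32 clear@32
  - 0.0.0.0/1 clear@1
  + 100.206.161.64/32 (H2) depth=32
  + 101.196.223.144/28 (H3) depth=28
  Q 100.0.0.38: descend 01100100 ; hops seen [H3,H3] ; pick H3
  - 101.196.223.144/28 clear@28
  + 96.0.0.0/5 (H3) depth=5
  + 0.0.0.0/0 (H0) depth=0
  + 0.0.0.0/0 (H7) depth=0
  + 101.196.223.144/28 (H5) depth=28
  + 96.0.0.0/5 (H5) depth=5
  + 100.192.0.0/12 (H7) depth=12
  Q 101.196.223.147: descend 0110010111000100110111111001 ; hops seen [H7,H5,H3,H5] ; pick H5
  Q 96.0.0.4: descend 01100 ; hops seen [H7,H5] ; pick H5
  Q 161.221.210.218: descend ε ; hops seen [H7] ; pick H7
  Q 100.0.0.0: descend 01100100 ; hops seen [H7,H5,H3] ; pick H3
  + 100.206.161.64/32 (H0) depth=32
  + 101.192.0.0/12 (H5) depth=12
  + 101.0.0.0/8 (H0) depth=8
  - 0.0.0.0/0 clear@0
  + 100.206.161.64/28 (H7) depth=28
  + 64.0.0.0/2 (H1) depth=2
  Q 101.196.223.144: descend 0110010111000100110111111001 ; hops seen [H1,H5,H3,H0,H5,H5] ; pick H5
  Q 101.196.223.152: descend 0110010111000100110111111001 ; hops seen [H1,H5,H3,H0,H5,H5] ; pick H5
  Q 101.45.51.217: descend 01100101 ; hops seen [H1,H5,H3,H0] ; pick H0
  + 101.196.208.0/20 (H1) depth=20
  + 101.196.223.0/24 (H1) depth=24
  + 101.196.223.154/32 (H4) depth=32
  - 100.0.0.0/7 clear@7
  Q 101.196.223.146: descend 0110010111000100110111111001 ; hops seen [H1,H5,H0,H5,H1,H1,H5] ; pick H5
  + 101.196.223.0/24 (H5) depth=24
  Q 100.206.161.64: descend 01100100110011101010000101000000 ; hops seen [H1,H5,H7,H7,H0] ; pick H0

== LOOKUPS ==
["H3","H5","H5","H7","H3","H5","H5","H0","H5","H0"]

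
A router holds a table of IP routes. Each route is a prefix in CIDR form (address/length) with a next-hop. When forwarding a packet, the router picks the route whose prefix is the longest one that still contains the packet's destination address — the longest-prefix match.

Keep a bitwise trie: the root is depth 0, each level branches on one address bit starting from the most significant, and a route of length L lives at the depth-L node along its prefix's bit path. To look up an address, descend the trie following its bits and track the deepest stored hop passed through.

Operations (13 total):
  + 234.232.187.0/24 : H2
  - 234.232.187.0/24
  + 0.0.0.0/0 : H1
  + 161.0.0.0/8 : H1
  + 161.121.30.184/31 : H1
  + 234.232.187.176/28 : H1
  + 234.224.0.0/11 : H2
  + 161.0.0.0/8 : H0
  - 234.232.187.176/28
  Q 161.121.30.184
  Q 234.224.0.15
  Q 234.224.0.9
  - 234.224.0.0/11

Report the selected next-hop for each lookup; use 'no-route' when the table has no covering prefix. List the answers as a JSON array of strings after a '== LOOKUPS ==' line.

Trace:
  add 234.232.187.0/24 -> H2 at depth 24
  - 234.232.187.0/24 clear@24
  add 0.0.0.0/0 -> H1 at depth 0
  add 161.0.0.0/8 -> H1 at depth 8
  add 161.121.30.184/31 -> H1 at depth 31
  add 234.232.187.176/28 -> H1 at depth 28
  add 234.224.0.0/11 -> H2 at depth 11
  add 161.0.0.0/8 -> H0 at depth 8
  - 234.232.187.176/28 clear@28
  ? 161.121.30.184  path d0:H1→d1:-→d2:-→d3:-→d4:-→d5:-→d6:-→d7:-→d8:H0→d9:-→d10:-→d11:-→d12:-→d13:-→d14:-→d15:-→d16:-→d17:-→d18:-→d19:-→d20:-→d21:-→d22:-→d23:-→d24:-→d25:-→d26:-→d27:-→d28:-→d29:-→d30:-→d31:H1  best=H1
  ? 234.224.0.15  path d0:H1→d1:-→d2:-→d3:-→d4:-→d5:-→d6:-→d7:-→d8:-→d9:-→d10:-→d11:H2→d12:-  best=H2
  ? 234.224.0.9  path d0:H1→d1:-→d2:-→d3:-→d4:-→d5:-→d6:-→d7:-→d8:-→d9:-→d10:-→d11:H2→d12:-  best=H2
  - 234.224.0.0/11 clear@11

== LOOKUPS ==
["H1","H2","H2"]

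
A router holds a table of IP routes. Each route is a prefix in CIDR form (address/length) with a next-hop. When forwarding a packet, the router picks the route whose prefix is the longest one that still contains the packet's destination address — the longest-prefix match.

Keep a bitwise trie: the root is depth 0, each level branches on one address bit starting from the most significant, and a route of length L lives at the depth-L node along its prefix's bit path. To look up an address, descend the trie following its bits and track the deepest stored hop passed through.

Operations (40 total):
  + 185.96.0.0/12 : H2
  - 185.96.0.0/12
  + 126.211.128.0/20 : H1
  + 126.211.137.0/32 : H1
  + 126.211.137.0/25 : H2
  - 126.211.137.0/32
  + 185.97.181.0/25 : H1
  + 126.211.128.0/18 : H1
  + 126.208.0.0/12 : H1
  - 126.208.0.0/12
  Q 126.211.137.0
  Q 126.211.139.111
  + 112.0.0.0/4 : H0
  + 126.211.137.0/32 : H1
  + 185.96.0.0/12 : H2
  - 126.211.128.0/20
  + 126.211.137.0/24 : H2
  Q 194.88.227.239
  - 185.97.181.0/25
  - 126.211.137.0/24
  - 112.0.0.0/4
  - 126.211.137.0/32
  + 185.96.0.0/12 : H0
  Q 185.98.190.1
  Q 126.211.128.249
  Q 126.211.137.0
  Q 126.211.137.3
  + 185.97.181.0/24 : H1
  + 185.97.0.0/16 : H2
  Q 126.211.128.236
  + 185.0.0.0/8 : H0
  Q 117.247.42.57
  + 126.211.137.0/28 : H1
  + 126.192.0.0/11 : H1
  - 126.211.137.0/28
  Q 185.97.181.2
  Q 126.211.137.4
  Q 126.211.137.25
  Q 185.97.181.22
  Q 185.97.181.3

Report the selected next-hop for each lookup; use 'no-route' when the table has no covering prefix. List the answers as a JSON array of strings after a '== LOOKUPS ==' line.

Trace:
  + 185.96.0.0/12 (H2) depth=12
  del 185.96.0.0/12 (clear depth 12)
  + 126.211.128.0/20 (H1) depth=20
  + 126.211.137.0/32 (H1) depth=32
  + 126.211.137.0/25 (H2) depth=25
  del 126.211.137.0/32 (clear depth 32)
  + 185.97.181.0/25 (H1) depth=25
  + 126.211.128.0/18 (H1) depth=18
  + 126.208.0.0/12 (H1) depth=12
  del 126.208.0.0/12 (clear depth 12)
  Q 126.211.137.0: descend 01111110110100111000100100000000 ; hops seen [H1,H1,H2] ; pick H2
  Q 126.211.139.111: descend 0111111011010011100010 ; hops seen [H1,H1] ; pick H1
  + 112.0.0.0/4 (H0) depth=4
  + 126.211.137.0/32 (H1) depth=32
  + 185.96.0.0/12 (H2) depth=12
  del 126.211.128.0/20 (clear depth 20)
  + 126.211.137.0/24 (H2) depth=24
  Q 194.88.227.239: descend 1 ; hops seen [∅] ; pick no-route
  del 185.97.181.0/25 (clear depth 25)
  del 126.211.137.0/24 (clear depth 24)
  del 112.0.0.0/4 (clear depth 4)
  del 126.211.137.0/32 (clear depth 32)
  + 185.96.0.0/12 (H0) depth=12
  Q 185.98.190.1: descend 10111001011000 ; hops seen [H0] ; pick H0
  Q 126.211.128.249: descend 01111110110100111000 ; hops seen [H1] ; pick H1
  Q 126.211.137.0: descend 01111110110100111000100100000000 ; hops seen [H1,H2] ; pick H2
  Q 126.211.137.3: descend 011111101101001110001001000000 ; hops seen [H1,H2] ; pick H2
  + 185.97.181.0/24 (H1) depth=24
  + 185.97.0.0/16 (H2) depth=16
  Q 126.211.128.236: descend 01111110110100111000 ; hops seen [H1] ; pick H1
  + 185.0.0.0/8 (H0) depth=8
  Q 117.247.42.57: descend 0111 ; hops seen [∅] ; pick no-route
  + 126.211.137.0/28 (H1) depth=28
  + 126.192.0.0/11 (H1) depth=11
  del 126.211.137.0/28 (clear depth 28)
  Q 185.97.181.2: descend 1011100101100001101101010 ; hops seen [H0,H0,H2,H1] ; pick H1
  Q 126.211.137.4: descend 01111110110100111000100100000 ; hops seen [H1,H1,H2] ; pick H2
  Q 126.211.137.25: descend 011111101101001110001001000 ; hops seen [H1,H1,H2] ; pick H2
  Q 185.97.181.22: descend 1011100101100001101101010 ; hops seen [H0,H0,H2,H1] ; pick H1
  Q 185.97.181.3: descend 1011100101100001101101010 ; hops seen [H0,H0,H2,H1] ; pick H1

== LOOKUPS ==
["H2","H1","no-route","H0","H1","H2","H2","H1","no-route","H1","H2","H2","H1","H1"]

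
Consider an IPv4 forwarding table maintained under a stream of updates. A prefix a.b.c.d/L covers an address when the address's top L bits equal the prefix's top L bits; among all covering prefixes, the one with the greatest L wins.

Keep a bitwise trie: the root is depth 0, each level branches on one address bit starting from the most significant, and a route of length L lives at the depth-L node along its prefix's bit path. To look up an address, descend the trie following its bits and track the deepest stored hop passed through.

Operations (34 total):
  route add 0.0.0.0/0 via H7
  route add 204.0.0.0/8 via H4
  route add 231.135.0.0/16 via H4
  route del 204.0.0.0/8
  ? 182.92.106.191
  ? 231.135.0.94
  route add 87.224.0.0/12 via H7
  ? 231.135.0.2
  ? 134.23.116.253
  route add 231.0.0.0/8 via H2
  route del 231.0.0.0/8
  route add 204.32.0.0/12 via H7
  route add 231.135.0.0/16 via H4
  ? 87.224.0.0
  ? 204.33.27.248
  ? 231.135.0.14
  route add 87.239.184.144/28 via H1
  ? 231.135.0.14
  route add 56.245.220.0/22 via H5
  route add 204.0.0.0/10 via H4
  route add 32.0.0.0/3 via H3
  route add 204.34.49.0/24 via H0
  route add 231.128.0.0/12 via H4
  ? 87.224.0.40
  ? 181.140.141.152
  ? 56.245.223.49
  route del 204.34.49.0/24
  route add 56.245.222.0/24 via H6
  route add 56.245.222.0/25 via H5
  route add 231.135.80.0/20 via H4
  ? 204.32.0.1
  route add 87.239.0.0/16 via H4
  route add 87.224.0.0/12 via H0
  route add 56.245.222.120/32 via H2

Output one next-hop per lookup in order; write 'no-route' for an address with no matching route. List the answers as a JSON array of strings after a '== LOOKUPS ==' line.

Process each operation:
  + 0.0.0.0/0 (H7) depth=0
  + 204.0.0.0/8 (H4) depth=8
  + 231.135.0.0/16 (H4) depth=16
  - 204.0.0.0/8 clear@8
  Q 182.92.106.191: descend 1 ; hops seen [H7] ; pick H7
  Q 231.135.0.94: descend 1110011110000111 ; hops seen [H7,H4] ; pick H4
  + 87.224.0.0/12 (H7) depth=12
  Q 231.135.0.2: descend 1110011110000111 ; hops seen [H7,H4] ; pick H4
  Q 134.23.116.253: descend 1 ; hops seen [H7] ; pick H7
  + 231.0.0.0/8 (H2) depth=8
  - 231.0.0.0/8 clear@8
  + 204.32.0.0/12 (H7) depth=12
  + 231.135.0.0/16 (H4) depth=16
  Q 87.224.0.0: descend 010101111110 ; hops seen [H7,H7] ; pick H7
  Q 204.33.27.248: descend 110011000010 ; hops seen [H7,H7] ; pick H7
  Q 231.135.0.14: descend 1110011110000111 ; hops seen [H7,H4] ; pick H4
  + 87.239.184.144/28 (H1) depth=28
  Q 231.135.0.14: descend 1110011110000111 ; hops seen [H7,H4] ; pick H4
  + 56.245.220.0/22 (H5) depth=22
  + 204.0.0.0/10 (H4) depth=10
  + 32.0.0.0/3 (H3) depth=3
  + 204.34.49.0/24 (H0) depth=24
  + 231.128.0.0/12 (H4) depth=12
  Q 87.224.0.40: descend 010101111110 ; hops seen [H7,H7] ; pick H7
  Q 181.140.141.152: descend 1 ; hops seen [H7] ; pick H7
  Q 56.245.223.49: descend 0011100011110101110111 ; hops seen [H7,H3,H5] ; pick H5
  - 204.34.49.0/24 clear@24
  + 56.245.222.0/24 (H6) depth=24
  + 56.245.222.0/25 (H5) depth=25
  + 231.135.80.0/20 (H4) depth=20
  Q 204.32.0.1: descend 11001100001000 ; hops seen [H7,H4,H7] ; pick H7
  + 87.239.0.0/16 (H4) depth=16
  + 87.224.0.0/12 (H0) depth=12
  + 56.245.222.120/32 (H2) depth=32

== LOOKUPS ==
["H7","H4","H4","H7","H7","H7","H4","H4","H7","H7","H5","H7"]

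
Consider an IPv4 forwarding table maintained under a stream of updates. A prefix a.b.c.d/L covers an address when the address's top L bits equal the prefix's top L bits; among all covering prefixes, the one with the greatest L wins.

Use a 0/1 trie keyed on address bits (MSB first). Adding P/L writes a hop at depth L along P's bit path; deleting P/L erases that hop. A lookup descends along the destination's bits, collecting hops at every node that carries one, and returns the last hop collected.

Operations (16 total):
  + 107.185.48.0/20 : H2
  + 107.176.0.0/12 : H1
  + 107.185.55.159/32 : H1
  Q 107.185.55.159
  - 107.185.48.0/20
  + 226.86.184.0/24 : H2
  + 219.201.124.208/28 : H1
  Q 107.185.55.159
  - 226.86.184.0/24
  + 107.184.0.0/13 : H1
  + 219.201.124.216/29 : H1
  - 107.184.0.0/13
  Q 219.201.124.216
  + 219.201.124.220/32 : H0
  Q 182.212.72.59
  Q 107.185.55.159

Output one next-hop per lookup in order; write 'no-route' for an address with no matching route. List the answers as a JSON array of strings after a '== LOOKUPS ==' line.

Trace:
  add 107.185.48.0/20 -> H2 at depth 20
  add 107.176.0.0/12 -> H1 at depth 12
  add 107.185.55.159/32 -> H1 at depth 32
  ? 107.185.55.159  path d0:-→d1:-→d2:-→d3:-→d4:-→d5:-→d6:-→d7:-→d8:-→d9:-→d10:-→d11:-→d12:H1→d13:-→d14:-→d15:-→d16:-→d17:-→d18:-→d19:-→d20:H2→d21:-→d22:-→d23:-→d24:-→d25:-→d26:-→d27:-→d28:-→d29:-→d30:-→d31:-→d32:H1  best=H1
  - 107.185.48.0/20 clear@20
  add 226.86.184.0/24 -> H2 at depth 24
  add 219.201.124.208/28 -> H1 at depth 28
  ? 107.185.55.159  path d0:-→d1:-→d2:-→d3:-→d4:-→d5:-→d6:-→d7:-→d8:-→d9:-→d10:-→d11:-→d12:H1→d13:-→d14:-→d15:-→d16:-→d17:-→d18:-→d19:-→d20:-→d21:-→d22:-→d23:-→d24:-→d25:-→d26:-→d27:-→d28:-→d29:-→d30:-→d31:-→d32:H1  best=H1
  - 226.86.184.0/24 clear@24
  add 107.184.0.0/13 -> H1 at depth 13
  add 219.201.124.216/29 -> H1 at depth 29
  - 107.184.0.0/13 clear@13
  ? 219.201.124.216  path d0:-→d1:-→d2:-→d3:-→d4:-→d5:-→d6:-→d7:-→d8:-→d9:-→d10:-→d11:-→d12:-→d13:-→d14:-→d15:-→d16:-→d17:-→d18:-→d19:-→d20:-→d21:-→d22:-→d23:-→d24:-→d25:-→d26:-→d27:-→d28:H1→d29:H1  best=H1
  add 219.201.124.220/32 -> H0 at depth 32
  ? 182.212.72.59  path d0:-→d1:-  best=no-route
  ? 107.185.55.159  path d0:-→d1:-→d2:-→d3:-→d4:-→d5:-→d6:-→d7:-→d8:-→d9:-→d10:-→d11:-→d12:H1→d13:-→d14:-→d15:-→d16:-→d17:-→d18:-→d19:-→d20:-→d21:-→d22:-→d23:-→d24:-→d25:-→d26:-→d27:-→d28:-→d29:-→d30:-→d31:-→d32:H1  best=H1

== LOOKUPS ==
["H1","H1","H1","no-route","H1"]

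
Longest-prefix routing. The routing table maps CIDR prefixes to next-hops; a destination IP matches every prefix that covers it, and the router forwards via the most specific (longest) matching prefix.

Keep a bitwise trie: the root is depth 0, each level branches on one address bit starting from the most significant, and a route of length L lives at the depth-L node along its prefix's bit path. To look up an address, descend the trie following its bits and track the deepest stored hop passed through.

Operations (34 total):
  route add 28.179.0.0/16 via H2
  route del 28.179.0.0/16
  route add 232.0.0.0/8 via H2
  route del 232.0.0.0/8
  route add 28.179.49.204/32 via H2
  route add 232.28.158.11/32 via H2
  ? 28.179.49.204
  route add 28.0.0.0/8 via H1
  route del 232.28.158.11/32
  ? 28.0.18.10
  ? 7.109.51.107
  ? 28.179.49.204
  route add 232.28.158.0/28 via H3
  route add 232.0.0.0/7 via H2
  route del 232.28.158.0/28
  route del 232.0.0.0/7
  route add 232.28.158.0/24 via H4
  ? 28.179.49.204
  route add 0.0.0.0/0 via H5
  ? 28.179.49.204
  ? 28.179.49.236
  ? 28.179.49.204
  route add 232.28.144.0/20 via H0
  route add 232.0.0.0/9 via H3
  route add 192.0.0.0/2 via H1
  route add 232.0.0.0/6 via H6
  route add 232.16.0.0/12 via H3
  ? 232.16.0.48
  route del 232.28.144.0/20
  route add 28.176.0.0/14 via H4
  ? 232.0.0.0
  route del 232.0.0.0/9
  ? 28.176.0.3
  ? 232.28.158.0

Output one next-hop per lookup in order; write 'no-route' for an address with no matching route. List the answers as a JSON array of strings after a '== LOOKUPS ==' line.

Process each operation:
  + 28.179.0.0/16 (H2) depth=16
  - 28.179.0.0/16 clear@16
  + 232.0.0.0/8 (H2) depth=8
  - 232.0.0.0/8 clear@8
  + 28.179.49.204/32 (H2) depth=32
  + 232.28.158.11/32 (H2) depth=32
  lookup 28.179.49.204: bits 00011100101100110011000111001100 walk d0:-→d1:-→d2:-→d3:-→d4:-→d5:-→d6:-→d7:-→d8:-→d9:-→d10:-→d11:-→d12:-→d13:-→d14:-→d15:-→d16:-→d17:-→d18:-→d19:-→d20:-→d21:-→d22:-→d23:-→d24:-→d25:-→d26:-→d27:-→d28:-→d29:-→d30:-→d31:-→d32:H2 -> H2
  + 28.0.0.0/8 (H1) depth=8
  - 232.28.158.11/32 clear@32
  lookup 28.0.18.10: bits 00011100 walk d0:-→d1:-→d2:-→d3:-→d4:-→d5:-→d6:-→d7:-→d8:H1 -> H1
  lookup 7.109.51.107: bits 000 walk d0:-→d1:-→d2:-→d3:- -> no-route
  lookup 28.179.49.204: bits 00011100101100110011000111001100 walk d0:-→d1:-→d2:-→d3:-→d4:-→d5:-→d6:-→d7:-→d8:H1→d9:-→d10:-→d11:-→d12:-→d13:-→d14:-→d15:-→d16:-→d17:-→d18:-→d19:-→d20:-→d21:-→d22:-→d23:-→d24:-→d25:-→d26:-→d27:-→d28:-→d29:-→d30:-→d31:-→d32:H2 -> H2
  + 232.28.158.0/28 (H3) depth=28
  + 232.0.0.0/7 (H2) depth=7
  - 232.28.158.0/28 clear@28
  - 232.0.0.0/7 clear@7
  + 232.28.158.0/24 (H4) depth=24
  lookup 28.179.49.204: bits 00011100101100110011000111001100 walk d0:-→d1:-→d2:-→d3:-→d4:-→d5:-→d6:-→d7:-→d8:H1→d9:-→d10:-→d11:-→d12:-→d13:-→d14:-→d15:-→d16:-→d17:-→d18:-→d19:-→d20:-→d21:-→d22:-→d23:-→d24:-→d25:-→d26:-→d27:-→d28:-→d29:-→d30:-→d31:-→d32:H2 -> H2
  + 0.0.0.0/0 (H5) depth=0
  lookup 28.179.49.204: bits 00011100101100110011000111001100 walk d0:H5→d1:-→d2:-→d3:-→d4:-→d5:-→d6:-→d7:-→d8:H1→d9:-→d10:-→d11:-→d12:-→d13:-→d14:-→d15:-→d16:-→d17:-→d18:-→d19:-→d20:-→d21:-→d22:-→d23:-→d24:-→d25:-→d26:-→d27:-→d28:-→d29:-→d30:-→d31:-→d32:H2 -> H2
  lookup 28.179.49.236: bits 00011100101100110011000111 walk d0:H5→d1:-→d2:-→d3:-→d4:-→d5:-→d6:-→d7:-→d8:H1→d9:-→d10:-→d11:-→d12:-→d13:-→d14:-→d15:-→d16:-→d17:-→d18:-→d19:-→d20:-→d21:-→d22:-→d23:-→d24:-→d25:-→d26:- -> H1
  lookup 28.179.49.204: bits 00011100101100110011000111001100 walk d0:H5→d1:-→d2:-→d3:-→d4:-→d5:-→d6:-→d7:-→d8:H1→d9:-→d10:-→d11:-→d12:-→d13:-→d14:-→d15:-→d16:-→d17:-→d18:-→d19:-→d20:-→d21:-→d22:-→d23:-→d24:-→d25:-→d26:-→d27:-→d28:-→d29:-→d30:-→d31:-→d32:H2 -> H2
  + 232.28.144.0/20 (H0) depth=20
  + 232.0.0.0/9 (H3) depth=9
  + 192.0.0.0/2 (H1) depth=2
  + 232.0.0.0/6 (H6) depth=6
  + 232.16.0.0/12 (H3) depth=12
  lookup 232.16.0.48: bits 111010000001 walk d0:H5→d1:-→d2:H1→d3:-→d4:-→d5:-→d6:H6→d7:-→d8:-→d9:H3→d10:-→d11:-→d12:H3 -> H3
  - 232.28.144.0/20 clear@20
  + 28.176.0.0/14 (H4) depth=14
  lookup 232.0.0.0: bits 11101000000 walk d0:H5→d1:-→d2:H1→d3:-→d4:-→d5:-→d6:H6→d7:-→d8:-→d9:H3→d10:-→d11:- -> H3
  - 232.0.0.0/9 clear@9
  lookup 28.176.0.3: bits 00011100101100 walk d0:H5→d1:-→d2:-→d3:-→d4:-→d5:-→d6:-→d7:-→d8:H1→d9:-→d10:-→d11:-→d12:-→d13:-→d14:H4 -> H4
  lookup 232.28.158.0: bits 1110100000011100100111100000 walk d0:H5→d1:-→d2:H1→d3:-→d4:-→d5:-→d6:H6→d7:-→d8:-→d9:-→d10:-→d11:-→d12:H3→d13:-→d14:-→d15:-→d16:-→d17:-→d18:-→d19:-→d20:-→d21:-→d22:-→d23:-→d24:H4→d25:-→d26:-→d27:-→d28:- -> H4

== LOOKUPS ==
["H2","H1","no-route","H2","H2","H2","H1","H2","H3","H3","H4","H4"]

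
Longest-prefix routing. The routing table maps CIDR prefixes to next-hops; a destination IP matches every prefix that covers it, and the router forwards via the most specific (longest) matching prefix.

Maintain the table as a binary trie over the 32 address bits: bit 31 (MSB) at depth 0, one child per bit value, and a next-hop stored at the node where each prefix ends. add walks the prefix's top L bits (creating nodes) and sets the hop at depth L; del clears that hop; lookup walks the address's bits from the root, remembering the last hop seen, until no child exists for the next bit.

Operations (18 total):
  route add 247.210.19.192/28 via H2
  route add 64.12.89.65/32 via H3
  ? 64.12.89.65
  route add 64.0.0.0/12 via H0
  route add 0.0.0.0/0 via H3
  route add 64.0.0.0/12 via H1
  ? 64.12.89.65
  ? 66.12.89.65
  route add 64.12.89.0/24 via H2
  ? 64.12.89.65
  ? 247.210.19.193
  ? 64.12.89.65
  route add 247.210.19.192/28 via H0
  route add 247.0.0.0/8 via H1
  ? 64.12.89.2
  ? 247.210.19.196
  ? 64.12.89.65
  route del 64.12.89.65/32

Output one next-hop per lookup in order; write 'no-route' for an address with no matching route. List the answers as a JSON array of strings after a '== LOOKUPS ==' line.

Apply in order:
  add 247.210.19.192/28 -> H2 at depth 28
  add 64.12.89.65/32 -> H3 at depth 32
  Q 64.12.89.65: descend 01000000000011000101100101000001 ; hops seen [H3] ; pick H3
  add 64.0.0.0/12 -> H0 at depth 12
  add 0.0.0.0/0 -> H3 at depth 0
  add 64.0.0.0/12 -> H1 at depth 12
  Q 64.12.89.65: descend 01000000000011000101100101000001 ; hops seen [H3,H1,H3] ; pick H3
  Q 66.12.89.65: descend 010000 ; hops seen [H3] ; pick H3
  add 64.12.89.0/24 -> H2 at depth 24
  Q 64.12.89.65: descend 01000000000011000101100101000001 ; hops seen [H3,H1,H2,H3] ; pick H3
  Q 247.210.19.193: descend 1111011111010010000100111100 ; hops seen [H3,H2] ; pick H2
  Q 64.12.89.65: descend 01000000000011000101100101000001 ; hops seen [H3,H1,H2,H3] ; pick H3
  add 247.210.19.192/28 -> H0 at depth 28
  add 247.0.0.0/8 -> H1 at depth 8
  Q 64.12.89.2: descend 0100000000001100010110010 ; hops seen [H3,H1,H2] ; pick H2
  Q 247.210.19.196: descend 1111011111010010000100111100 ; hops seen [H3,H1,H0] ; pick H0
  Q 64.12.89.65: descend 01000000000011000101100101000001 ; hops seen [H3,H1,H2,H3] ; pick H3
  - 64.12.89.65/32 clear@32

== LOOKUPS ==
["H3","H3","H3","H3","H2","H3","H2","H0","H3"]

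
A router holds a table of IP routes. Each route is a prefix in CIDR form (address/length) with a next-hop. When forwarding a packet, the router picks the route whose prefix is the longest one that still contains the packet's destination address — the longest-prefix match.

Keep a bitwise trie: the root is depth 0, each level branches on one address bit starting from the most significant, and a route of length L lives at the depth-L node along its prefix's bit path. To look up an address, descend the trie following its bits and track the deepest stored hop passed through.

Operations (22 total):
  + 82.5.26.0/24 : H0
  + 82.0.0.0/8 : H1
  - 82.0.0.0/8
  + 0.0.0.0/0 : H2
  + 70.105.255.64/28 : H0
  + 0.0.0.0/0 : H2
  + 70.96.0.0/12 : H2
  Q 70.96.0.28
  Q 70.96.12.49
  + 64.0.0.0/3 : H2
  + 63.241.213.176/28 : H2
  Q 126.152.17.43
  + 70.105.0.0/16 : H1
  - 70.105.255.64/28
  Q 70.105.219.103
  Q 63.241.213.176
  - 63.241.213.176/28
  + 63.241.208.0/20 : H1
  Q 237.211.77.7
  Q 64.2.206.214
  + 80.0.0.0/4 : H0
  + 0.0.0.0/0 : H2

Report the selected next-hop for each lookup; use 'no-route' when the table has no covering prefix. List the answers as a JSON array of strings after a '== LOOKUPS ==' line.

Process each operation:
  add 82.5.26.0/24 -> H0 at depth 24
  add 82.0.0.0/8 -> H1 at depth 8
  - 82.0.0.0/8 clear@8
  add 0.0.0.0/0 -> H2 at depth 0
  add 70.105.255.64/28 -> H0 at depth 28
  add 0.0.0.0/0 -> H2 at depth 0
  add 70.96.0.0/12 -> H2 at depth 12
  ? 70.96.0.28  path d0:H2→d1:-→d2:-→d3:-→d4:-→d5:-→d6:-→d7:-→d8:-→d9:-→d10:-→d11:-→d12:H2  best=H2
  ? 70.96.12.49  path d0:H2→d1:-→d2:-→d3:-→d4:-→d5:-→d6:-→d7:-→d8:-→d9:-→d10:-→d11:-→d12:H2  best=H2
  add 64.0.0.0/3 -> H2 at depth 3
  add 63.241.213.176/28 -> H2 at depth 28
  ? 126.152.17.43  path d0:H2→d1:-→d2:-  best=H2
  add 70.105.0.0/16 -> H1 at depth 16
  - 70.105.255.64/28 clear@28
  ? 70.105.219.103  path d0:H2→d1:-→d2:-→d3:H2→d4:-→d5:-→d6:-→d7:-→d8:-→d9:-→d10:-→d11:-→d12:H2→d13:-→d14:-→d15:-→d16:H1→d17:-→d18:-  best=H1
  ? 63.241.213.176  path d0:H2→d1:-→d2:-→d3:-→d4:-→d5:-→d6:-→d7:-→d8:-→d9:-→d10:-→d11:-→d12:-→d13:-→d14:-→d15:-→d16:-→d17:-→d18:-→d19:-→d20:-→d21:-→d22:-→d23:-→d24:-→d25:-→d26:-→d27:-→d28:H2  best=H2
  - 63.241.213.176/28 clear@28
  add 63.241.208.0/20 -> H1 at depth 20
  ? 237.211.77.7  path d0:H2  best=H2
  ? 64.2.206.214  path d0:H2→d1:-→d2:-→d3:H2→d4:-→d5:-  best=H2
  add 80.0.0.0/4 -> H0 at depth 4
  add 0.0.0.0/0 -> H2 at depth 0

== LOOKUPS ==
["H2","H2","H2","H1","H2","H2","H2"]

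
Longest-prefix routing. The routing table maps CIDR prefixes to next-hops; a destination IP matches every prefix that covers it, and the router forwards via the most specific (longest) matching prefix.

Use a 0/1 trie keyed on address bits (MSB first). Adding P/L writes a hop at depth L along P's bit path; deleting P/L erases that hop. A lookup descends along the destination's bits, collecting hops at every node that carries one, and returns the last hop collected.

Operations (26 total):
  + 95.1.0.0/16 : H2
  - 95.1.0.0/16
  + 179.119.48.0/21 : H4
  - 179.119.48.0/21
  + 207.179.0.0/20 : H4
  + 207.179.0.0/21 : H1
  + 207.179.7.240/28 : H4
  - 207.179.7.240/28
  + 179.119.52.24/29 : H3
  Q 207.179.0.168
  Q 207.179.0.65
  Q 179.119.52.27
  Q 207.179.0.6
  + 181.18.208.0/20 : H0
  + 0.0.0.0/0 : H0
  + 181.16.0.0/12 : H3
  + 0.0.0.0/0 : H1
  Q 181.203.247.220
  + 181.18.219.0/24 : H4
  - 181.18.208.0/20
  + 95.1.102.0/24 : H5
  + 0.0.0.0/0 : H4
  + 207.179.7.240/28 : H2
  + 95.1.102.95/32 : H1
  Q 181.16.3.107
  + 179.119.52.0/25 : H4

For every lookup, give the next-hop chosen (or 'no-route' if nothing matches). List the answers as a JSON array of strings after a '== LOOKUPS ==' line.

Process each operation:
  add 95.1.0.0/16 -> H2 at depth 16
  del 95.1.0.0/16 (clear depth 16)
  add 179.119.48.0/21 -> H4 at depth 21
  del 179.119.48.0/21 (clear depth 21)
  add 207.179.0.0/20 -> H4 at depth 20
  add 207.179.0.0/21 -> H1 at depth 21
  add 207.179.7.240/28 -> H4 at depth 28
  del 207.179.7.240/28 (clear depth 28)
  add 179.119.52.24/29 -> H3 at depth 29
  ? 207.179.0.168  path d0:-→d1:-→d2:-→d3:-→d4:-→d5:-→d6:-→d7:-→d8:-→d9:-→d10:-→d11:-→d12:-→d13:-→d14:-→d15:-→d16:-→d17:-→d18:-→d19:-→d20:H4→d21:H1  best=H1
  ? 207.179.0.65  path d0:-→d1:-→d2:-→d3:-→d4:-→d5:-→d6:-→d7:-→d8:-→d9:-→d10:-→d11:-→d12:-→d13:-→d14:-→d15:-→d16:-→d17:-→d18:-→d19:-→d20:H4→d21:H1  best=H1
  ? 179.119.52.27  path d0:-→d1:-→d2:-→d3:-→d4:-→d5:-→d6:-→d7:-→d8:-→d9:-→d10:-→d11:-→d12:-→d13:-→d14:-→d15:-→d16:-→d17:-→d18:-→d19:-→d20:-→d21:-→d22:-→d23:-→d24:-→d25:-→d26:-→d27:-→d28:-→d29:H3  best=H3
  ? 207.179.0.6  path d0:-→d1:-→d2:-→d3:-→d4:-→d5:-→d6:-→d7:-→d8:-→d9:-→d10:-→d11:-→d12:-→d13:-→d14:-→d15:-→d16:-→d17:-→d18:-→d19:-→d20:H4→d21:H1  best=H1
  add 181.18.208.0/20 -> H0 at depth 20
  add 0.0.0.0/0 -> H0 at depth 0
  add 181.16.0.0/12 -> H3 at depth 12
  add 0.0.0.0/0 -> H1 at depth 0
  ? 181.203.247.220  path d0:H1→d1:-→d2:-→d3:-→d4:-→d5:-→d6:-→d7:-→d8:-  best=H1
  add 181.18.219.0/24 -> H4 at depth 24
  del 181.18.208.0/20 (clear depth 20)
  add 95.1.102.0/24 -> H5 at depth 24
  add 0.0.0.0/0 -> H4 at depth 0
  add 207.179.7.240/28 -> H2 at depth 28
  add 95.1.102.95/32 -> H1 at depth 32
  ? 181.16.3.107  path d0:H4→d1:-→d2:-→d3:-→d4:-→d5:-→d6:-→d7:-→d8:-→d9:-→d10:-→d11:-→d12:H3→d13:-→d14:-  best=H3
  add 179.119.52.0/25 -> H4 at depth 25

== LOOKUPS ==
["H1","H1","H3","H1","H1","H3"]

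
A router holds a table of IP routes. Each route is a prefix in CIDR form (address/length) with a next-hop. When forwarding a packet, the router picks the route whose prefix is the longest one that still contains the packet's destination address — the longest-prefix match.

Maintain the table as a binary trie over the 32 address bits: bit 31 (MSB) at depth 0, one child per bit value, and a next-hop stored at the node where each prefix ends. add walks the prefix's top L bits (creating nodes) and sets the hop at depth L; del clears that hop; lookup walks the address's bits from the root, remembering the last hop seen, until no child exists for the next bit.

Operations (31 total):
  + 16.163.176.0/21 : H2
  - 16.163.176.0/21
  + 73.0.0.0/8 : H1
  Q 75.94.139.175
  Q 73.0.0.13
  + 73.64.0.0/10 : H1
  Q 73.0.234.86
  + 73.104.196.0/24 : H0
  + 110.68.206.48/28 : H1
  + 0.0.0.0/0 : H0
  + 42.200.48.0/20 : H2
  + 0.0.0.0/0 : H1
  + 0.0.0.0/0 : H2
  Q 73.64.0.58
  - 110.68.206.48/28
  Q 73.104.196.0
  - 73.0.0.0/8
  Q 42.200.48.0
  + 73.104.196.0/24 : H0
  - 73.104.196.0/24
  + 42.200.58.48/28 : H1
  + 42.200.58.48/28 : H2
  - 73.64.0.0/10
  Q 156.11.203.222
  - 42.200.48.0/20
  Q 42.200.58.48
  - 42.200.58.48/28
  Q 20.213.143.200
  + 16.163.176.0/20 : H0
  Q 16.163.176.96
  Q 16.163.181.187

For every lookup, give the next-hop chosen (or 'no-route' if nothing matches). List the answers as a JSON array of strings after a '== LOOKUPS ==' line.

Trace:
  add 16.163.176.0/21 -> H2 at depth 21
  - 16.163.176.0/21 clear@21
  add 73.0.0.0/8 -> H1 at depth 8
  Q 75.94.139.175: descend 010010 ; hops seen [∅] ; pick no-route
  Q 73.0.0.13: descend 01001001 ; hops seen [H1] ; pick H1
  add 73.64.0.0/10 -> H1 at depth 10
  Q 73.0.234.86: descend 010010010 ; hops seen [H1] ; pick H1
  add 73.104.196.0/24 -> H0 at depth 24
  add 110.68.206.48/28 -> H1 at depth 28
  add 0.0.0.0/0 -> H0 at depth 0
  add 42.200.48.0/20 -> H2 at depth 20
  add 0.0.0.0/0 -> H1 at depth 0
  add 0.0.0.0/0 -> H2 at depth 0
  Q 73.64.0.58: descend 0100100101 ; hops seen [H2,H1,H1] ; pick H1
  - 110.68.206.48/28 clear@28
  Q 73.104.196.0: descend 010010010110100011000100 ; hops seen [H2,H1,H1,H0] ; pick H0
  - 73.0.0.0/8 clear@8
  Q 42.200.48.0: descend 00101010110010000011 ; hops seen [H2,H2] ; pick H2
  add 73.104.196.0/24 -> H0 at depth 24
  - 73.104.196.0/24 clear@24
  add 42.200.58.48/28 -> H1 at depth 28
  add 42.200.58.48/28 -> H2 at depth 28
  - 73.64.0.0/10 clear@10
  Q 156.11.203.222: descend ε ; hops seen [H2] ; pick H2
  - 42.200.48.0/20 clear@20
  Q 42.200.58.48: descend 0010101011001000001110100011 ; hops seen [H2,H2] ; pick H2
  - 42.200.58.48/28 clear@28
  Q 20.213.143.200: descend 00010 ; hops seen [H2] ; pick H2
  add 16.163.176.0/20 -> H0 at depth 20
  Q 16.163.176.96: descend 000100001010001110110 ; hops seen [H2,H0] ; pick H0
  Q 16.163.181.187: descend 000100001010001110110 ; hops seen [H2,H0] ; pick H0

== LOOKUPS ==
["no-route","H1","H1","H1","H0","H2","H2","H2","H2","H0","H0"]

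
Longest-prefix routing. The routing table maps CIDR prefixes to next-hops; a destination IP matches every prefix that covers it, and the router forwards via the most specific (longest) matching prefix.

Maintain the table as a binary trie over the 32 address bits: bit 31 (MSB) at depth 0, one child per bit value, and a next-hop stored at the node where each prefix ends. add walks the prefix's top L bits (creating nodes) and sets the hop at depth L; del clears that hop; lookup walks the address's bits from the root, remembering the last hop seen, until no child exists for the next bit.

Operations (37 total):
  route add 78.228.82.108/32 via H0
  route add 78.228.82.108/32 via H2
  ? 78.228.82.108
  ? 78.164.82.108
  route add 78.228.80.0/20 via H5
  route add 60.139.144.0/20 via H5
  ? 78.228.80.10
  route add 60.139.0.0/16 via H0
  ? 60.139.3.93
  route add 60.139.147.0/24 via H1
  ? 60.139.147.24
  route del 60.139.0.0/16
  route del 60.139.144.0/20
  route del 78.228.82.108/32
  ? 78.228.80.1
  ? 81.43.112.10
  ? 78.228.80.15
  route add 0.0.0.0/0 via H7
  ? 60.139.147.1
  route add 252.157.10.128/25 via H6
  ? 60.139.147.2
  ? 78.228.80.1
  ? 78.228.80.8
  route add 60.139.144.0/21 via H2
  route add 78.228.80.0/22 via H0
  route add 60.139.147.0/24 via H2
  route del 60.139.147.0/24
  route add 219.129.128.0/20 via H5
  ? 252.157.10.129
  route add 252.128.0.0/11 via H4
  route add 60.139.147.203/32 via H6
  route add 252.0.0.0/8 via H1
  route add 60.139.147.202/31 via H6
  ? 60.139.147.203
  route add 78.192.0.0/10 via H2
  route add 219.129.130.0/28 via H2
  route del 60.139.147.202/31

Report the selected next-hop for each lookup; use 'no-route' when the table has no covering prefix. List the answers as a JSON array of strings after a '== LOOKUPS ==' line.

Trace:
  + 78.228.82.108/32 (H0) depth=32
  + 78.228.82.108/32 (H2) depth=32
  Q 78.228.82.108: descend 01001110111001000101001001101100 ; hops seen [H2] ; pick H2
  Q 78.164.82.108: descend 010011101 ; hops seen [∅] ; pick no-route
  + 78.228.80.0/20 (H5) depth=20
  + 60.139.144.0/20 (H5) depth=20
  Q 78.228.80.10: descend 0100111011100100010100 ; hops seen [H5] ; pick H5
  + 60.139.0.0/16 (H0) depth=16
  Q 60.139.3.93: descend 0011110010001011 ; hops seen [H0] ; pick H0
  + 60.139.147.0/24 (H1) depth=24
  Q 60.139.147.24: descend 001111001000101110010011 ; hops seen [H0,H5,H1] ; pick H1
  del 60.139.0.0/16 (clear depth 16)
  del 60.139.144.0/20 (clear depth 20)
  del 78.228.82.108/32 (clear depth 32)
  Q 78.228.80.1: descend 0100111011100100010100 ; hops seen [H5] ; pick H5
  Q 81.43.112.10: descend 010 ; hops seen [∅] ; pick no-route
  Q 78.228.80.15: descend 0100111011100100010100 ; hops seen [H5] ; pick H5
  + 0.0.0.0/0 (H7) depth=0
  Q 60.139.147.1: descend 001111001000101110010011 ; hops seen [H7,H1] ; pick H1
  + 252.157.10.128/25 (H6) depth=25
  Q 60.139.147.2: descend 001111001000101110010011 ; hops seen [H7,H1] ; pick H1
  Q 78.228.80.1: descend 0100111011100100010100 ; hops seen [H7,H5] ; pick H5
  Q 78.228.80.8: descend 0100111011100100010100 ; hops seen [H7,H5] ; pick H5
  + 60.139.144.0/21 (H2) depth=21
  + 78.228.80.0/22 (H0) depth=22
  + 60.139.147.0/24 (H2) depth=24
  del 60.139.147.0/24 (clear depth 24)
  + 219.129.128.0/20 (H5) depth=20
  Q 252.157.10.129: descend 1111110010011101000010101 ; hops seen [H7,H6] ; pick H6
  + 252.128.0.0/11 (H4) depth=11
  + 60.139.147.203/32 (H6) depth=32
  + 252.0.0.0/8 (H1) depth=8
  + 60.139.147.202/31 (H6) depth=31
  Q 60.139.147.203: descend 00111100100010111001001111001011 ; hops seen [H7,H2,H6,H6] ; pick H6
  + 78.192.0.0/10 (H2) depth=10
  + 219.129.130.0/28 (H2) depth=28
  del 60.139.147.202/31 (clear depth 31)

== LOOKUPS ==
["H2","no-route","H5","H0","H1","H5","no-route","H5","H1","H1","H5","H5","H6","H6"]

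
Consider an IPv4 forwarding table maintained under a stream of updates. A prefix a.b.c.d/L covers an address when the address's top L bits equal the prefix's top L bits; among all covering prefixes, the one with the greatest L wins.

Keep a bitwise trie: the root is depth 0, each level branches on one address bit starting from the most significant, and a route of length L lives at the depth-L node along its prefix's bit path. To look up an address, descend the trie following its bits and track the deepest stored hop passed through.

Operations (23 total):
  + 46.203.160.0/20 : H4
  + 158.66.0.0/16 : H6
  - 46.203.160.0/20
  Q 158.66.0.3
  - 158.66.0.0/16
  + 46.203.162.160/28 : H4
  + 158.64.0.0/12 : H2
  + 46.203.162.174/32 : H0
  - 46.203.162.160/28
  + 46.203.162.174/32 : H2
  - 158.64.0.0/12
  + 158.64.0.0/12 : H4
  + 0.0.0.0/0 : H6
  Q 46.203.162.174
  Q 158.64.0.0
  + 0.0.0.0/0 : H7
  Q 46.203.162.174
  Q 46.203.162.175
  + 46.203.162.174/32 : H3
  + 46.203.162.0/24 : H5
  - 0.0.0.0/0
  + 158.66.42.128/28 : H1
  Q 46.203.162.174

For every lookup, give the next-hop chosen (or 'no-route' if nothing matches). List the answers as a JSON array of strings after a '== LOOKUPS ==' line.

Trace:
  add 46.203.160.0/20 -> H4 at depth 20
  add 158.66.0.0/16 -> H6 at depth 16
  del 46.203.160.0/20 (clear depth 20)
  lookup 158.66.0.3: bits 1001111001000010 walk d0:-→d1:-→d2:-→d3:-→d4:-→d5:-→d6:-→d7:-→d8:-→d9:-→d10:-→d11:-→d12:-→d13:-→d14:-→d15:-→d16:H6 -> H6
  del 158.66.0.0/16 (clear depth 16)
  add 46.203.162.160/28 -> H4 at depth 28
  add 158.64.0.0/12 -> H2 at depth 12
  add 46.203.162.174/32 -> H0 at depth 32
  del 46.203.162.160/28 (clear depth 28)
  add 46.203.162.174/32 -> H2 at depth 32
  del 158.64.0.0/12 (clear depth 12)
  add 158.64.0.0/12 -> H4 at depth 12
  add 0.0.0.0/0 -> H6 at depth 0
  lookup 46.203.162.174: bits 00101110110010111010001010101110 walk d0:H6→d1:-→d2:-→d3:-→d4:-→d5:-→d6:-→d7:-→d8:-→d9:-→d10:-→d11:-→d12:-→d13:-→d14:-→d15:-→d16:-→d17:-→d18:-→d19:-→d20:-→d21:-→d22:-→d23:-→d24:-→d25:-→d26:-→d27:-→d28:-→d29:-→d30:-→d31:-→d32:H2 -> H2
  lookup 158.64.0.0: bits 10011110010000 walk d0:H6→d1:-→d2:-→d3:-→d4:-→d5:-→d6:-→d7:-→d8:-→d9:-→d10:-→d11:-→d12:H4→d13:-→d14:- -> H4
  add 0.0.0.0/0 -> H7 at depth 0
  lookup 46.203.162.174: bits 00101110110010111010001010101110 walk d0:H7→d1:-→d2:-→d3:-→d4:-→d5:-→d6:-→d7:-→d8:-→d9:-→d10:-→d11:-→d12:-→d13:-→d14:-→d15:-→d16:-→d17:-→d18:-→d19:-→d20:-→d21:-→d22:-→d23:-→d24:-→d25:-→d26:-→d27:-→d28:-→d29:-→d30:-→d31:-→d32:H2 -> H2
  lookup 46.203.162.175: bits 0010111011001011101000101010111 walk d0:H7→d1:-→d2:-→d3:-→d4:-→d5:-→d6:-→d7:-→d8:-→d9:-→d10:-→d11:-→d12:-→d13:-→d14:-→d15:-→d16:-→d17:-→d18:-→d19:-→d20:-→d21:-→d22:-→d23:-→d24:-→d25:-→d26:-→d27:-→d28:-→d29:-→d30:-→d31:- -> H7
  add 46.203.162.174/32 -> H3 at depth 32
  add 46.203.162.0/24 -> H5 at depth 24
  del 0.0.0.0/0 (clear depth 0)
  add 158.66.42.128/28 -> H1 at depth 28
  lookup 46.203.162.174: bits 00101110110010111010001010101110 walk d0:-→d1:-→d2:-→d3:-→d4:-→d5:-→d6:-→d7:-→d8:-→d9:-→d10:-→d11:-→d12:-→d13:-→d14:-→d15:-→d16:-→d17:-→d18:-→d19:-→d20:-→d21:-→d22:-→d23:-→d24:H5→d25:-→d26:-→d27:-→d28:-→d29:-→d30:-→d31:-→d32:H3 -> H3

== LOOKUPS ==
["H6","H2","H4","H2","H7","H3"]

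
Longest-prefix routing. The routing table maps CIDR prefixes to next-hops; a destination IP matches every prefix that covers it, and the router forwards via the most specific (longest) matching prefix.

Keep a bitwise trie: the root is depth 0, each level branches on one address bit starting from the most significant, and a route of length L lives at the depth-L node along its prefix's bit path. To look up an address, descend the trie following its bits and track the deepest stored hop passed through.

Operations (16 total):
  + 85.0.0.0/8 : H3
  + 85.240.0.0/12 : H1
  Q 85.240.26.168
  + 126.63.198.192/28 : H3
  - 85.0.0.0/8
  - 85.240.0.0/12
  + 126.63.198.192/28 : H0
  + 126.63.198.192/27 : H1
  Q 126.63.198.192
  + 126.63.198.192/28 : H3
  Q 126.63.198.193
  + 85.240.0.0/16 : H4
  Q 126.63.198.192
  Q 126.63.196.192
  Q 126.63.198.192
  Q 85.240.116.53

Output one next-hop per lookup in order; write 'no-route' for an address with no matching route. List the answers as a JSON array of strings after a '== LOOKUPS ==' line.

Apply in order:
  + 85.0.0.0/8 (H3) depth=8
  + 85.240.0.0/12 (H1) depth=12
  Q 85.240.26.168: descend 010101011111 ; hops seen [H3,H1] ; pick H1
  + 126.63.198.192/28 (H3) depth=28
  del 85.0.0.0/8 (clear depth 8)
  del 85.240.0.0/12 (clear depth 12)
  + 126.63.198.192/28 (H0) depth=28
  + 126.63.198.192/27 (H1) depth=27
  Q 126.63.198.192: descend 0111111000111111110001101100 ; hops seen [H1,H0] ; pick H0
  + 126.63.198.192/28 (H3) depth=28
  Q 126.63.198.193: descend 0111111000111111110001101100 ; hops seen [H1,H3] ; pick H3
  + 85.240.0.0/16 (H4) depth=16
  Q 126.63.198.192: descend 0111111000111111110001101100 ; hops seen [H1,H3] ; pick H3
  Q 126.63.196.192: descend 0111111000111111110001 ; hops seen [∅] ; pick no-route
  Q 126.63.198.192: descend 0111111000111111110001101100 ; hops seen [H1,H3] ; pick H3
  Q 85.240.116.53: descend 0101010111110000 ; hops seen [H4] ; pick H4

== LOOKUPS ==
["H1","H0","H3","H3","no-route","H3","H4"]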